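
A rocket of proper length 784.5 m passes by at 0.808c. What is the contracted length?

Proper length L₀ = 784.5 m
γ = 1/√(1 - 0.808²) = 1.6973
L = L₀/γ = 784.5/1.6973 = 462.2 m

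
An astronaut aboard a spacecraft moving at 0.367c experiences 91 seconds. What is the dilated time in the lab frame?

Proper time Δt₀ = 91 seconds
γ = 1/√(1 - 0.367²) = 1.075
Δt = γΔt₀ = 1.075 × 91 = 97.83 seconds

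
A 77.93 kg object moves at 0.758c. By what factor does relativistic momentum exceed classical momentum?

p_rel = γmv, p_class = mv
Ratio = γ = 1/√(1 - 0.758²) = 1.533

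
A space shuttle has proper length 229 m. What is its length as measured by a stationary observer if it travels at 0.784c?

Proper length L₀ = 229 m
γ = 1/√(1 - 0.784²) = 1.6109
L = L₀/γ = 229/1.6109 = 142.2 m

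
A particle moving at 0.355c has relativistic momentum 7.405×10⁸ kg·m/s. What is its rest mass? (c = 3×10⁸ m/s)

γ = 1/√(1 - 0.355²) = 1.0697
v = 0.355 × 3×10⁸ = 1.065×10⁸ m/s
m = p/(γv) = 7.405×10⁸/(1.0697 × 1.065×10⁸) = 6.500 kg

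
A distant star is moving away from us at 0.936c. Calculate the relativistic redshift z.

β = 0.936
(1+β)/(1-β) = 1.936/0.064 = 30.25
√(30.25) = 5.500
z = 5.500 - 1 = 4.500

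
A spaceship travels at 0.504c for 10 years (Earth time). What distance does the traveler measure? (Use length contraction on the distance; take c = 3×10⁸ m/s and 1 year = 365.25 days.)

Earth distance: d = v × t = 0.504c × 10 yr = 4.772×10¹⁶ m
γ = 1.158
d' = d/γ = 4.772×10¹⁶/1.158 = 4.121×10¹⁶ m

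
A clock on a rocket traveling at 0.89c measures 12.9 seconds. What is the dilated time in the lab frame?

Proper time Δt₀ = 12.9 seconds
γ = 1/√(1 - 0.89²) = 2.193
Δt = γΔt₀ = 2.193 × 12.9 = 28.29 seconds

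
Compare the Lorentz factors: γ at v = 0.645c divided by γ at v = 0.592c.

γ₁ = 1/√(1 - 0.645²) = 1.309
γ₂ = 1/√(1 - 0.592²) = 1.241
γ₁/γ₂ = 1.309/1.241 = 1.055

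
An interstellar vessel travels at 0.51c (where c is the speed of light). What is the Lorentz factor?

v/c = 0.51, so (v/c)² = 0.2601
1 - (v/c)² = 0.7399
γ = 1/√(0.7399) = 1.163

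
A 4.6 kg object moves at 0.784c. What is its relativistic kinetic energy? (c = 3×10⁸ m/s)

γ = 1/√(1 - 0.784²) = 1.6109
γ - 1 = 0.6109
KE = (γ-1)mc² = 0.6109 × 4.6 × (3×10⁸)² = 2.529×10¹⁷ J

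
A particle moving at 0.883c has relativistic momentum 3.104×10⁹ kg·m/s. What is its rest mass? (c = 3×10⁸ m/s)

γ = 1/√(1 - 0.883²) = 2.1305
v = 0.883 × 3×10⁸ = 2.649×10⁸ m/s
m = p/(γv) = 3.104×10⁹/(2.1305 × 2.649×10⁸) = 5.500 kg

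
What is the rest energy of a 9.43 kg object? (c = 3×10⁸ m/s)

c² = (3×10⁸)² = 9.000×10¹⁶ m²/s²
E₀ = mc² = 9.43 × 9.000×10¹⁶ = 8.487×10¹⁷ J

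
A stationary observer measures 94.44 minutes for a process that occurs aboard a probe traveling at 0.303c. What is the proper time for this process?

Dilated time Δt = 94.44 minutes
γ = 1/√(1 - 0.303²) = 1.0493
Δt₀ = Δt/γ = 94.44/1.0493 = 90.00 minutes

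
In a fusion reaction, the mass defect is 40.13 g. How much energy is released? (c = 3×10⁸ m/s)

Convert mass defect: Δm = 40.13 g = 0.04013 kg
E = Δm·c² = 0.04013 × (3×10⁸)²
= 0.04013 × 9×10¹⁶ = 3.612×10¹⁵ J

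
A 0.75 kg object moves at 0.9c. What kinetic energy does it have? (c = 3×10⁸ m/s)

γ = 1/√(1 - 0.9²) = 2.2942
γ - 1 = 1.2942
KE = (γ-1)mc² = 1.2942 × 0.75 × (3×10⁸)² = 8.736×10¹⁶ J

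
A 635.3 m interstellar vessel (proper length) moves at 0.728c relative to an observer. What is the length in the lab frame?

Proper length L₀ = 635.3 m
γ = 1/√(1 - 0.728²) = 1.45863
L = L₀/γ = 635.3/1.45863 = 435.5 m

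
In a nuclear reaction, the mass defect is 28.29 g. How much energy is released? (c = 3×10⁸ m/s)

Convert mass defect: Δm = 28.29 g = 0.02829 kg
E = Δm·c² = 0.02829 × (3×10⁸)²
= 0.02829 × 9×10¹⁶ = 2.546×10¹⁵ J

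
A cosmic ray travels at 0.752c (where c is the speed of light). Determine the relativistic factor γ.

v/c = 0.752, so (v/c)² = 0.565504
1 - (v/c)² = 0.434496
γ = 1/√(0.434496) = 1.517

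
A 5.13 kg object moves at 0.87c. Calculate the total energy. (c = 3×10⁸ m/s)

γ = 1/√(1 - 0.87²) = 2.0282
mc² = 5.13 × (3×10⁸)² = 4.617×10¹⁷ J
E = γmc² = 2.0282 × 4.617×10¹⁷ = 9.364×10¹⁷ J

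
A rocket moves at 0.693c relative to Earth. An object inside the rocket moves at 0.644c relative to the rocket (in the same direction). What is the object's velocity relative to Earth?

u = (u' + v)/(1 + u'v/c²)
Numerator: 0.644 + 0.693 = 1.337
Denominator: 1 + 0.446292 = 1.446292
u = 1.337/1.446292 = 0.9244c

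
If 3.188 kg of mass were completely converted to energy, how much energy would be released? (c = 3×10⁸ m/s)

Using E = mc²:
c² = (3×10⁸)² = 9×10¹⁶ m²/s²
E = 3.188 × 9×10¹⁶ = 2.869×10¹⁷ J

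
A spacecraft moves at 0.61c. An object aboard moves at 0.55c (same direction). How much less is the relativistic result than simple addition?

Classical: u' + v = 0.55 + 0.61 = 1.16c
Relativistic: u = (0.55 + 0.61)/(1 + 0.3355) = 1.16/1.3355 = 0.8686c
Difference: 1.16 - 0.8686 = 0.2914c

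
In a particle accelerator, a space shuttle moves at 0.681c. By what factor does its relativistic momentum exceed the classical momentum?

p_rel = γmv, p_class = mv
Ratio = γ = 1/√(1 - 0.681²)
= 1/√(0.536239) = 1.366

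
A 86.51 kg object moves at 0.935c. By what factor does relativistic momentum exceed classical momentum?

p_rel = γmv, p_class = mv
Ratio = γ = 1/√(1 - 0.935²) = 2.820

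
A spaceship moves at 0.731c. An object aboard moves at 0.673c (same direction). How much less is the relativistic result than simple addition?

Classical: u' + v = 0.673 + 0.731 = 1.404c
Relativistic: u = (0.673 + 0.731)/(1 + 0.491963) = 1.404/1.491963 = 0.9410c
Difference: 1.404 - 0.9410 = 0.4630c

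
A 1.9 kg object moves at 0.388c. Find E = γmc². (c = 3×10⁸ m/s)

γ = 1/√(1 - 0.388²) = 1.085
mc² = 1.9 × (3×10⁸)² = 1.710×10¹⁷ J
E = γmc² = 1.085 × 1.710×10¹⁷ = 1.855×10¹⁷ J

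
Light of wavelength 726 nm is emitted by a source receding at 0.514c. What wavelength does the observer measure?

β = 0.514
Wavelength Doppler factor = √(1.514/0.486) = √(3.115) = 1.765
λ_obs = 726 × 1.765 = 1281 nm (redshift)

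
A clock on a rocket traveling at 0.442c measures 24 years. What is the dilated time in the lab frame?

Proper time Δt₀ = 24 years
γ = 1/√(1 - 0.442²) = 1.115
Δt = γΔt₀ = 1.115 × 24 = 26.76 years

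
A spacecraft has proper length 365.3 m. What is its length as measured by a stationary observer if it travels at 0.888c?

Proper length L₀ = 365.3 m
γ = 1/√(1 - 0.888²) = 2.175
L = L₀/γ = 365.3/2.175 = 168.0 m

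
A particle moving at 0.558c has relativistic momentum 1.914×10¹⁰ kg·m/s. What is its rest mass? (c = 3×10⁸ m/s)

γ = 1/√(1 - 0.558²) = 1.2051
v = 0.558 × 3×10⁸ = 1.674×10⁸ m/s
m = p/(γv) = 1.914×10¹⁰/(1.2051 × 1.674×10⁸) = 94.88 kg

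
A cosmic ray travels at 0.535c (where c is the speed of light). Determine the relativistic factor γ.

v/c = 0.535, so (v/c)² = 0.286225
1 - (v/c)² = 0.713775
γ = 1/√(0.713775) = 1.184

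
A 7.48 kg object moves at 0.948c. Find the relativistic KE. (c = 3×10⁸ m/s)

γ = 1/√(1 - 0.948²) = 3.142
γ - 1 = 2.142
KE = (γ-1)mc² = 2.142 × 7.48 × (3×10⁸)² = 1.442×10¹⁸ J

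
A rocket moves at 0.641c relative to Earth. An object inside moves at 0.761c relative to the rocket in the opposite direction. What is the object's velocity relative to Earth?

Object's velocity in rocket frame is u' = -0.761c
u = (u' + v)/(1 + u'v/c²) = (v - 0.761)/(1 - 0.761·v/c²)
Numerator: 0.641 - 0.761 = -0.12
Denominator: 1 - 0.487801 = 0.512199
u = -0.12/0.512199 = -0.2343c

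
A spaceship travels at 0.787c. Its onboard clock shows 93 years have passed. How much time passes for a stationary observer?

Proper time Δt₀ = 93 years
γ = 1/√(1 - 0.787²) = 1.6209
Δt = γΔt₀ = 1.6209 × 93 = 150.7 years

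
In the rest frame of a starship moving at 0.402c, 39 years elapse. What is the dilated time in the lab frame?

Proper time Δt₀ = 39 years
γ = 1/√(1 - 0.402²) = 1.092
Δt = γΔt₀ = 1.092 × 39 = 42.59 years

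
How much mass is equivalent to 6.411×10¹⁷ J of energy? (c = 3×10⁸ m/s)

From E = mc², we get m = E/c²
c² = (3×10⁸)² = 9×10¹⁶ m²/s²
m = 6.411×10¹⁷ / 9×10¹⁶ = 7.123 kg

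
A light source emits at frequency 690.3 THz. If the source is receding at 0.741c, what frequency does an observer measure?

β = v/c = 0.741
(1-β)/(1+β) = 0.259/1.741 = 0.1488
Doppler factor = √(0.1488) = 0.3857
f_obs = 690.3 × 0.3857 = 266.2 THz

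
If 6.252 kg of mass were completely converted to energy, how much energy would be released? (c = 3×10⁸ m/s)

Using E = mc²:
c² = (3×10⁸)² = 9×10¹⁶ m²/s²
E = 6.252 × 9×10¹⁶ = 5.627×10¹⁷ J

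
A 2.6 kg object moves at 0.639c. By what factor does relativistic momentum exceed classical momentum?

p_rel = γmv, p_class = mv
Ratio = γ = 1/√(1 - 0.639²) = 1.300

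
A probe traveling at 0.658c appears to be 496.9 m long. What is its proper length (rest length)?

Contracted length L = 496.9 m
γ = 1/√(1 - 0.658²) = 1.328
L₀ = γL = 1.328 × 496.9 = 659.9 m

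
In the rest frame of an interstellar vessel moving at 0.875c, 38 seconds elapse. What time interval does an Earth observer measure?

Proper time Δt₀ = 38 seconds
γ = 1/√(1 - 0.875²) = 2.0656
Δt = γΔt₀ = 2.0656 × 38 = 78.49 seconds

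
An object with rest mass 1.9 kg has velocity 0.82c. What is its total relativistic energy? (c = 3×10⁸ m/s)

γ = 1/√(1 - 0.82²) = 1.7471
mc² = 1.9 × (3×10⁸)² = 1.710×10¹⁷ J
E = γmc² = 1.7471 × 1.710×10¹⁷ = 2.988×10¹⁷ J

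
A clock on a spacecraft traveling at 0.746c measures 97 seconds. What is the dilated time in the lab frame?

Proper time Δt₀ = 97 seconds
γ = 1/√(1 - 0.746²) = 1.502
Δt = γΔt₀ = 1.502 × 97 = 145.7 seconds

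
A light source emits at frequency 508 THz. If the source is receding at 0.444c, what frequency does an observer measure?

β = v/c = 0.444
(1-β)/(1+β) = 0.556/1.444 = 0.3850
Doppler factor = √(0.3850) = 0.6205
f_obs = 508 × 0.6205 = 315.2 THz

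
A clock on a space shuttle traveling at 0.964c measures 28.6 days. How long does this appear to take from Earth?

Proper time Δt₀ = 28.6 days
γ = 1/√(1 - 0.964²) = 3.761
Δt = γΔt₀ = 3.761 × 28.6 = 107.6 days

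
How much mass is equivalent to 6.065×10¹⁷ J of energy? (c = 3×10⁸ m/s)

From E = mc², we get m = E/c²
c² = (3×10⁸)² = 9×10¹⁶ m²/s²
m = 6.065×10¹⁷ / 9×10¹⁶ = 6.739 kg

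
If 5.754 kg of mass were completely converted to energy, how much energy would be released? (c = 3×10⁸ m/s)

Using E = mc²:
c² = (3×10⁸)² = 9×10¹⁶ m²/s²
E = 5.754 × 9×10¹⁶ = 5.179×10¹⁷ J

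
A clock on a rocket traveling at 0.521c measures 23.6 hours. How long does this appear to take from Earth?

Proper time Δt₀ = 23.6 hours
γ = 1/√(1 - 0.521²) = 1.1716
Δt = γΔt₀ = 1.1716 × 23.6 = 27.65 hours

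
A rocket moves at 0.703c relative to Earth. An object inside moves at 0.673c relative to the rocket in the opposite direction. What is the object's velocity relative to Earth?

Object's velocity in rocket frame is u' = -0.673c
u = (u' + v)/(1 + u'v/c²) = (v - 0.673)/(1 - 0.673·v/c²)
Numerator: 0.703 - 0.673 = 0.03
Denominator: 1 - 0.473119 = 0.526881
u = 0.03/0.526881 = 0.05694c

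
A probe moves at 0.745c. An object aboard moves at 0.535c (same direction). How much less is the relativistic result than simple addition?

Classical: u' + v = 0.535 + 0.745 = 1.28c
Relativistic: u = (0.535 + 0.745)/(1 + 0.398575) = 1.28/1.398575 = 0.9152c
Difference: 1.28 - 0.9152 = 0.3648c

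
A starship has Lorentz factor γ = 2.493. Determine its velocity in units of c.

From γ = 1/√(1 - v²/c²):
1/γ² = 1/2.493² = 0.1609
v²/c² = 1 - 0.1609 = 0.8391
v/c = √(0.8391) = 0.9160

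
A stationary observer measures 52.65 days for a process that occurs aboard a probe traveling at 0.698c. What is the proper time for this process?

Dilated time Δt = 52.65 days
γ = 1/√(1 - 0.698²) = 1.3965
Δt₀ = Δt/γ = 52.65/1.3965 = 37.70 days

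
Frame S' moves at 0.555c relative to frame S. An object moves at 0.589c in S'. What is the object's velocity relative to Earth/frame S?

u = (u' + v)/(1 + u'v/c²)
Numerator: 0.589 + 0.555 = 1.144
Denominator: 1 + 0.326895 = 1.326895
u = 1.144/1.326895 = 0.8622c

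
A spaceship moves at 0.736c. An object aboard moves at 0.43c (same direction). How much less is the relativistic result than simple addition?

Classical: u' + v = 0.43 + 0.736 = 1.166c
Relativistic: u = (0.43 + 0.736)/(1 + 0.31648) = 1.166/1.31648 = 0.8857c
Difference: 1.166 - 0.8857 = 0.2803c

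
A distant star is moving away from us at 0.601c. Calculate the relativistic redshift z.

β = 0.601
(1+β)/(1-β) = 1.601/0.399 = 4.013
√(4.013) = 2.003
z = 2.003 - 1 = 1.003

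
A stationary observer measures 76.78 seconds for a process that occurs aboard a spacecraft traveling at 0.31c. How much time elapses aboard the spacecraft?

Dilated time Δt = 76.78 seconds
γ = 1/√(1 - 0.31²) = 1.0518
Δt₀ = Δt/γ = 76.78/1.0518 = 73.00 seconds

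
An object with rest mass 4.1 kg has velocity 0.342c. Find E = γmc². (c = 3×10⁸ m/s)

γ = 1/√(1 - 0.342²) = 1.0642
mc² = 4.1 × (3×10⁸)² = 3.690×10¹⁷ J
E = γmc² = 1.0642 × 3.690×10¹⁷ = 3.927×10¹⁷ J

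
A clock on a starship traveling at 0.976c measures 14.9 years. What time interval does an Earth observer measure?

Proper time Δt₀ = 14.9 years
γ = 1/√(1 - 0.976²) = 4.592
Δt = γΔt₀ = 4.592 × 14.9 = 68.42 years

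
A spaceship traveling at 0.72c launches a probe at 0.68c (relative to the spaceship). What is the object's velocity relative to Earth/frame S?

u = (u' + v)/(1 + u'v/c²)
Numerator: 0.68 + 0.72 = 1.4
Denominator: 1 + 0.4896 = 1.4896
u = 1.4/1.4896 = 0.9398c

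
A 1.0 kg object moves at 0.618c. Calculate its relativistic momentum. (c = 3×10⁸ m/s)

γ = 1/√(1 - 0.618²) = 1.272
v = 0.618 × 3×10⁸ = 1.854×10⁸ m/s
p = γmv = 1.272 × 1.0 × 1.854×10⁸ = 2.358×10⁸ kg·m/s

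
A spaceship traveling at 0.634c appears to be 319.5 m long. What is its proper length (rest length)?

Contracted length L = 319.5 m
γ = 1/√(1 - 0.634²) = 1.293
L₀ = γL = 1.293 × 319.5 = 413.1 m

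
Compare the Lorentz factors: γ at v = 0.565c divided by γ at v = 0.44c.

γ₁ = 1/√(1 - 0.565²) = 1.212
γ₂ = 1/√(1 - 0.44²) = 1.114
γ₁/γ₂ = 1.212/1.114 = 1.088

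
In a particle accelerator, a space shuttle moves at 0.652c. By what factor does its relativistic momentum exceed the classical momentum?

p_rel = γmv, p_class = mv
Ratio = γ = 1/√(1 - 0.652²)
= 1/√(0.574896) = 1.319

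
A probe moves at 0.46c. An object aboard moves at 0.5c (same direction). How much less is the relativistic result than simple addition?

Classical: u' + v = 0.5 + 0.46 = 0.96c
Relativistic: u = (0.5 + 0.46)/(1 + 0.23) = 0.96/1.23 = 0.7805c
Difference: 0.96 - 0.7805 = 0.1795c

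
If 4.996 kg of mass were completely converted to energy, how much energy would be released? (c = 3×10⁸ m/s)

Using E = mc²:
c² = (3×10⁸)² = 9×10¹⁶ m²/s²
E = 4.996 × 9×10¹⁶ = 4.496×10¹⁷ J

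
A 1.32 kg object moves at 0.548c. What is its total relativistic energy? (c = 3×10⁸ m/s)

γ = 1/√(1 - 0.548²) = 1.195
mc² = 1.32 × (3×10⁸)² = 1.188×10¹⁷ J
E = γmc² = 1.195 × 1.188×10¹⁷ = 1.420×10¹⁷ J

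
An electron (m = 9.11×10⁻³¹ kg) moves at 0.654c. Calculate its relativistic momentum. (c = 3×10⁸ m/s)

γ = 1/√(1 - 0.654²) = 1.322
v = 0.654 × 3×10⁸ = 1.962×10⁸ m/s
p = γmv = 1.322 × 9.11×10⁻³¹ × 1.962×10⁸ = 2.363×10⁻²² kg·m/s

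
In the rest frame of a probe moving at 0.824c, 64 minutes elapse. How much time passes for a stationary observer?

Proper time Δt₀ = 64 minutes
γ = 1/√(1 - 0.824²) = 1.765
Δt = γΔt₀ = 1.765 × 64 = 113.0 minutes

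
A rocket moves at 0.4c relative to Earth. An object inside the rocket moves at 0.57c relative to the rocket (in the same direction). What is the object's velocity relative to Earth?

u = (u' + v)/(1 + u'v/c²)
Numerator: 0.57 + 0.4 = 0.97
Denominator: 1 + 0.228 = 1.228
u = 0.97/1.228 = 0.7899c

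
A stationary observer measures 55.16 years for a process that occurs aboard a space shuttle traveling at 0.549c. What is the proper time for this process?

Dilated time Δt = 55.16 years
γ = 1/√(1 - 0.549²) = 1.1964
Δt₀ = Δt/γ = 55.16/1.1964 = 46.10 years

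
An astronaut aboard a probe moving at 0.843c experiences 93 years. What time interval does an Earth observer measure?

Proper time Δt₀ = 93 years
γ = 1/√(1 - 0.843²) = 1.859
Δt = γΔt₀ = 1.859 × 93 = 172.9 years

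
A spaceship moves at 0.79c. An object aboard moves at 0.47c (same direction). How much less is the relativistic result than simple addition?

Classical: u' + v = 0.47 + 0.79 = 1.26c
Relativistic: u = (0.47 + 0.79)/(1 + 0.3713) = 1.26/1.3713 = 0.9188c
Difference: 1.26 - 0.9188 = 0.3412c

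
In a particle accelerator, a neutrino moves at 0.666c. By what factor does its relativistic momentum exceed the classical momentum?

p_rel = γmv, p_class = mv
Ratio = γ = 1/√(1 - 0.666²)
= 1/√(0.556444) = 1.341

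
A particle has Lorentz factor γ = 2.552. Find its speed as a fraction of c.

From γ = 1/√(1 - v²/c²):
1/γ² = 1/2.552² = 0.15355
v²/c² = 1 - 0.15355 = 0.84645
v/c = √(0.84645) = 0.9200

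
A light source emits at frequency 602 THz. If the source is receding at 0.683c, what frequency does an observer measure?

β = v/c = 0.683
(1-β)/(1+β) = 0.317/1.683 = 0.18835
Doppler factor = √(0.18835) = 0.4340
f_obs = 602 × 0.4340 = 261.3 THz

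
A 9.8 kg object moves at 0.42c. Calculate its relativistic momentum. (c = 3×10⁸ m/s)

γ = 1/√(1 - 0.42²) = 1.102
v = 0.42 × 3×10⁸ = 1.260×10⁸ m/s
p = γmv = 1.102 × 9.8 × 1.260×10⁸ = 1.361×10⁹ kg·m/s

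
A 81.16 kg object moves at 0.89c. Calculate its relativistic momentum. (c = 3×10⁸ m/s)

γ = 1/√(1 - 0.89²) = 2.1932
v = 0.89 × 3×10⁸ = 2.670×10⁸ m/s
p = γmv = 2.1932 × 81.16 × 2.670×10⁸ = 4.753×10¹⁰ kg·m/s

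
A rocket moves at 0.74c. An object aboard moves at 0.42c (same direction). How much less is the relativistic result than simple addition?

Classical: u' + v = 0.42 + 0.74 = 1.16c
Relativistic: u = (0.42 + 0.74)/(1 + 0.3108) = 1.16/1.3108 = 0.8850c
Difference: 1.16 - 0.8850 = 0.2750c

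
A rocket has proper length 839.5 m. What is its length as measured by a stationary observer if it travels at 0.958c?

Proper length L₀ = 839.5 m
γ = 1/√(1 - 0.958²) = 3.4871
L = L₀/γ = 839.5/3.4871 = 240.7 m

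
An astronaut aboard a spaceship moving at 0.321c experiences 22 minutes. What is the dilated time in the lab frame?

Proper time Δt₀ = 22 minutes
γ = 1/√(1 - 0.321²) = 1.056
Δt = γΔt₀ = 1.056 × 22 = 23.23 minutes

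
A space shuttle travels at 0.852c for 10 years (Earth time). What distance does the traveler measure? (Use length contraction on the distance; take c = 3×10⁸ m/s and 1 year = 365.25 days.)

Earth distance: d = v × t = 0.852c × 10 yr = 8.066×10¹⁶ m
γ = 1.910
d' = d/γ = 8.066×10¹⁶/1.910 = 4.223×10¹⁶ m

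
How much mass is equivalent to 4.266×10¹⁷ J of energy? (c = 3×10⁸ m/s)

From E = mc², we get m = E/c²
c² = (3×10⁸)² = 9×10¹⁶ m²/s²
m = 4.266×10¹⁷ / 9×10¹⁶ = 4.740 kg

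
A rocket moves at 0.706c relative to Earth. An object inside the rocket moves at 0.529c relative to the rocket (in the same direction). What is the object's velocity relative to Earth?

u = (u' + v)/(1 + u'v/c²)
Numerator: 0.529 + 0.706 = 1.235
Denominator: 1 + 0.373474 = 1.373474
u = 1.235/1.373474 = 0.8992c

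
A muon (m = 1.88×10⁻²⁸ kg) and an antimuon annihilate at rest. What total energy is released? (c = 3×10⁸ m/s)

Both particles have the same rest mass, so total mass = 2m
E = 2m·c² = 2 × 1.88×10⁻²⁸ × (3×10⁸)²
= 2 × 1.88×10⁻²⁸ × 9×10¹⁶
= 3.384×10⁻¹¹ J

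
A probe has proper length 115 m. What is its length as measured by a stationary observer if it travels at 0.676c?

Proper length L₀ = 115 m
γ = 1/√(1 - 0.676²) = 1.35703
L = L₀/γ = 115/1.35703 = 84.74 m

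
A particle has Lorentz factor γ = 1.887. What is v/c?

From γ = 1/√(1 - v²/c²):
1/γ² = 1/1.887² = 0.28084
v²/c² = 1 - 0.28084 = 0.71916
v/c = √(0.71916) = 0.8480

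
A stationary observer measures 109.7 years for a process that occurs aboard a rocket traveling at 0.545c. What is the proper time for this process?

Dilated time Δt = 109.7 years
γ = 1/√(1 - 0.545²) = 1.1927
Δt₀ = Δt/γ = 109.7/1.1927 = 91.98 years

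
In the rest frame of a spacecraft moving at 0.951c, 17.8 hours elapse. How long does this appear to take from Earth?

Proper time Δt₀ = 17.8 hours
γ = 1/√(1 - 0.951²) = 3.234
Δt = γΔt₀ = 3.234 × 17.8 = 57.57 hours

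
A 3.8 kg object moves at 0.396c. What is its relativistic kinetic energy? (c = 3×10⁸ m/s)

γ = 1/√(1 - 0.396²) = 1.08903
γ - 1 = 0.08903
KE = (γ-1)mc² = 0.08903 × 3.8 × (3×10⁸)² = 3.045×10¹⁶ J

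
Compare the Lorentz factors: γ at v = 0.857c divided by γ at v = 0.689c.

γ₁ = 1/√(1 - 0.857²) = 1.9406
γ₂ = 1/√(1 - 0.689²) = 1.3798
γ₁/γ₂ = 1.9406/1.3798 = 1.406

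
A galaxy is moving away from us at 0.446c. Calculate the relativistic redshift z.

β = 0.446
(1+β)/(1-β) = 1.446/0.554 = 2.6101
√(2.6101) = 1.6156
z = 1.6156 - 1 = 0.6156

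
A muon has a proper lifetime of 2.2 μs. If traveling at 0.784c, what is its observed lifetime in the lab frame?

Proper lifetime τ₀ = 2.2 μs
γ = 1/√(1 - 0.784²) = 1.611
τ = γτ₀ = 1.611 × 2.2 μs = 3.544 μs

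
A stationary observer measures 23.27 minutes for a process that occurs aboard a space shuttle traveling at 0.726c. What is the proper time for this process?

Dilated time Δt = 23.27 minutes
γ = 1/√(1 - 0.726²) = 1.454
Δt₀ = Δt/γ = 23.27/1.454 = 16.00 minutes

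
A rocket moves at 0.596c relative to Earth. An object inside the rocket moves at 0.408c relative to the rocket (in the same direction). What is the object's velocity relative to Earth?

u = (u' + v)/(1 + u'v/c²)
Numerator: 0.408 + 0.596 = 1.004
Denominator: 1 + 0.243168 = 1.243168
u = 1.004/1.243168 = 0.8076c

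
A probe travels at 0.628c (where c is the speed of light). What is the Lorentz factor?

v/c = 0.628, so (v/c)² = 0.394384
1 - (v/c)² = 0.605616
γ = 1/√(0.605616) = 1.285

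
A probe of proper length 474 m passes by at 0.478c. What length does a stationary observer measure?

Proper length L₀ = 474 m
γ = 1/√(1 - 0.478²) = 1.1385
L = L₀/γ = 474/1.1385 = 416.3 m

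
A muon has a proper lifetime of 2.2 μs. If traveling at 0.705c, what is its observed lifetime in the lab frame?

Proper lifetime τ₀ = 2.2 μs
γ = 1/√(1 - 0.705²) = 1.410
τ = γτ₀ = 1.410 × 2.2 μs = 3.102 μs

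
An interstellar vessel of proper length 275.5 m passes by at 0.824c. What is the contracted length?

Proper length L₀ = 275.5 m
γ = 1/√(1 - 0.824²) = 1.765
L = L₀/γ = 275.5/1.765 = 156.1 m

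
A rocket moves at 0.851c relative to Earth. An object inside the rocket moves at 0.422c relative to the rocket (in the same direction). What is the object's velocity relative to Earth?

u = (u' + v)/(1 + u'v/c²)
Numerator: 0.422 + 0.851 = 1.273
Denominator: 1 + 0.359122 = 1.359122
u = 1.273/1.359122 = 0.9366c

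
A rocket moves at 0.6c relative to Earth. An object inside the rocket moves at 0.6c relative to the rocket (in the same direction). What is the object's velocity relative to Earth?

u = (u' + v)/(1 + u'v/c²)
Numerator: 0.6 + 0.6 = 1.2
Denominator: 1 + 0.36 = 1.36
u = 1.2/1.36 = 0.8824c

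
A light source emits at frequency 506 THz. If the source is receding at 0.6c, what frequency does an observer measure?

β = v/c = 0.6
(1-β)/(1+β) = 0.4/1.6 = 0.2500
Doppler factor = √(0.2500) = 0.5000
f_obs = 506 × 0.5000 = 253.0 THz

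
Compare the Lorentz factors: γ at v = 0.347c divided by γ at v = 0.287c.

γ₁ = 1/√(1 - 0.347²) = 1.066
γ₂ = 1/√(1 - 0.287²) = 1.044
γ₁/γ₂ = 1.066/1.044 = 1.021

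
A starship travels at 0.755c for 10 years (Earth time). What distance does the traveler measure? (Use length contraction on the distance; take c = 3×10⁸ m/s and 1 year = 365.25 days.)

Earth distance: d = v × t = 0.755c × 10 yr = 7.148×10¹⁶ m
γ = 1.525
d' = d/γ = 7.148×10¹⁶/1.525 = 4.687×10¹⁶ m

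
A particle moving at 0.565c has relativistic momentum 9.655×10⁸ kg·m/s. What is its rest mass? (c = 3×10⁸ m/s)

γ = 1/√(1 - 0.565²) = 1.212
v = 0.565 × 3×10⁸ = 1.695×10⁸ m/s
m = p/(γv) = 9.655×10⁸/(1.212 × 1.695×10⁸) = 4.700 kg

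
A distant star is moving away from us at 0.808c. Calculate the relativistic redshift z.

β = 0.808
(1+β)/(1-β) = 1.808/0.192 = 9.417
√(9.417) = 3.069
z = 3.069 - 1 = 2.069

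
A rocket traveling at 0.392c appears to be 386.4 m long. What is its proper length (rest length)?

Contracted length L = 386.4 m
γ = 1/√(1 - 0.392²) = 1.087
L₀ = γL = 1.087 × 386.4 = 420.0 m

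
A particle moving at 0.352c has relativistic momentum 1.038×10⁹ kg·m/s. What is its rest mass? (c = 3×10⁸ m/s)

γ = 1/√(1 - 0.352²) = 1.0684
v = 0.352 × 3×10⁸ = 1.056×10⁸ m/s
m = p/(γv) = 1.038×10⁹/(1.0684 × 1.056×10⁸) = 9.200 kg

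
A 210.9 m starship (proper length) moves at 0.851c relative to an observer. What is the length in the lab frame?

Proper length L₀ = 210.9 m
γ = 1/√(1 - 0.851²) = 1.904
L = L₀/γ = 210.9/1.904 = 110.8 m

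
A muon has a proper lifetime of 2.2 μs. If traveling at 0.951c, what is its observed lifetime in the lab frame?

Proper lifetime τ₀ = 2.2 μs
γ = 1/√(1 - 0.951²) = 3.234
τ = γτ₀ = 3.234 × 2.2 μs = 7.115 μs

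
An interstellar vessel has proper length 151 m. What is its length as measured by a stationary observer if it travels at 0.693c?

Proper length L₀ = 151 m
γ = 1/√(1 - 0.693²) = 1.387
L = L₀/γ = 151/1.387 = 108.9 m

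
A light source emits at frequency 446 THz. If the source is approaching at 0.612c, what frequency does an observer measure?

β = v/c = 0.612
(1+β)/(1-β) = 1.612/0.388 = 4.1546
Doppler factor = √(4.1546) = 2.0383
f_obs = 446 × 2.0383 = 909.1 THz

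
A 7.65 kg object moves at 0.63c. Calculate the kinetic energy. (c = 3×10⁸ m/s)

γ = 1/√(1 - 0.63²) = 1.2877
γ - 1 = 0.2877
KE = (γ-1)mc² = 0.2877 × 7.65 × (3×10⁸)² = 1.981×10¹⁷ J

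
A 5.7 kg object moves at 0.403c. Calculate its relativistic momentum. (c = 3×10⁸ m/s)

γ = 1/√(1 - 0.403²) = 1.0927
v = 0.403 × 3×10⁸ = 1.209×10⁸ m/s
p = γmv = 1.0927 × 5.7 × 1.209×10⁸ = 7.530×10⁸ kg·m/s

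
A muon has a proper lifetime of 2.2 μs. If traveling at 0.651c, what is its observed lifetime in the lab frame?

Proper lifetime τ₀ = 2.2 μs
γ = 1/√(1 - 0.651²) = 1.3174
τ = γτ₀ = 1.3174 × 2.2 μs = 2.898 μs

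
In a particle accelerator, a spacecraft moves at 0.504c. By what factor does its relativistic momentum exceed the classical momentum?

p_rel = γmv, p_class = mv
Ratio = γ = 1/√(1 - 0.504²)
= 1/√(0.745984) = 1.158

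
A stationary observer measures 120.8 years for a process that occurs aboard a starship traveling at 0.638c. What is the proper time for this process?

Dilated time Δt = 120.8 years
γ = 1/√(1 - 0.638²) = 1.2986
Δt₀ = Δt/γ = 120.8/1.2986 = 93.02 years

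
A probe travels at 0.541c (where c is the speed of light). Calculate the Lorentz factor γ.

v/c = 0.541, so (v/c)² = 0.292681
1 - (v/c)² = 0.707319
γ = 1/√(0.707319) = 1.189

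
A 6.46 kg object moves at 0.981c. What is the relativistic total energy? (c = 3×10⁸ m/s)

γ = 1/√(1 - 0.981²) = 5.154
mc² = 6.46 × (3×10⁸)² = 5.814×10¹⁷ J
E = γmc² = 5.154 × 5.814×10¹⁷ = 2.997×10¹⁸ J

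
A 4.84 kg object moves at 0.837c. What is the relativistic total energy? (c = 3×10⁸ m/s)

γ = 1/√(1 - 0.837²) = 1.827476
mc² = 4.84 × (3×10⁸)² = 4.356×10¹⁷ J
E = γmc² = 1.827476 × 4.356×10¹⁷ = 7.960×10¹⁷ J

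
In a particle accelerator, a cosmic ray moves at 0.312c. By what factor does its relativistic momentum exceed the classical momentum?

p_rel = γmv, p_class = mv
Ratio = γ = 1/√(1 - 0.312²)
= 1/√(0.902656) = 1.053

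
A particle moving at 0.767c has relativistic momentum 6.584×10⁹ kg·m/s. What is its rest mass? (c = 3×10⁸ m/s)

γ = 1/√(1 - 0.767²) = 1.5585
v = 0.767 × 3×10⁸ = 2.301×10⁸ m/s
m = p/(γv) = 6.584×10⁹/(1.5585 × 2.301×10⁸) = 18.36 kg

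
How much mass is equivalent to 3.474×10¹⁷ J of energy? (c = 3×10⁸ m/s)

From E = mc², we get m = E/c²
c² = (3×10⁸)² = 9×10¹⁶ m²/s²
m = 3.474×10¹⁷ / 9×10¹⁶ = 3.860 kg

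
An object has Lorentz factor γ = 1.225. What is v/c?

From γ = 1/√(1 - v²/c²):
1/γ² = 1/1.225² = 0.6664
v²/c² = 1 - 0.6664 = 0.3336
v/c = √(0.3336) = 0.5776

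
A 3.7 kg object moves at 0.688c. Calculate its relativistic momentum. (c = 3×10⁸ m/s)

γ = 1/√(1 - 0.688²) = 1.378
v = 0.688 × 3×10⁸ = 2.064×10⁸ m/s
p = γmv = 1.378 × 3.7 × 2.064×10⁸ = 1.052×10⁹ kg·m/s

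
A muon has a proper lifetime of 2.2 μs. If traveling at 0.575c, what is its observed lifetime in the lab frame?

Proper lifetime τ₀ = 2.2 μs
γ = 1/√(1 - 0.575²) = 1.2223
τ = γτ₀ = 1.2223 × 2.2 μs = 2.689 μs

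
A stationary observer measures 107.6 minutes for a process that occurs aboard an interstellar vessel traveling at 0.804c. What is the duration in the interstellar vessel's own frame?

Dilated time Δt = 107.6 minutes
γ = 1/√(1 - 0.804²) = 1.6817
Δt₀ = Δt/γ = 107.6/1.6817 = 63.98 minutes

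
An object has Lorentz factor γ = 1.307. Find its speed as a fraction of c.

From γ = 1/√(1 - v²/c²):
1/γ² = 1/1.307² = 0.5854
v²/c² = 1 - 0.5854 = 0.4146
v/c = √(0.4146) = 0.6439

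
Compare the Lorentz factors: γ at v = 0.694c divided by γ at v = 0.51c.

γ₁ = 1/√(1 - 0.694²) = 1.3889
γ₂ = 1/√(1 - 0.51²) = 1.1626
γ₁/γ₂ = 1.3889/1.1626 = 1.195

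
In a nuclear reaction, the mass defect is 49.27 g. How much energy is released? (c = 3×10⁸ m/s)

Convert mass defect: Δm = 49.27 g = 0.04927 kg
E = Δm·c² = 0.04927 × (3×10⁸)²
= 0.04927 × 9×10¹⁶ = 4.434×10¹⁵ J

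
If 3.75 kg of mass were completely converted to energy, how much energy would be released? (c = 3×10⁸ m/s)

Using E = mc²:
c² = (3×10⁸)² = 9×10¹⁶ m²/s²
E = 3.75 × 9×10¹⁶ = 3.375×10¹⁷ J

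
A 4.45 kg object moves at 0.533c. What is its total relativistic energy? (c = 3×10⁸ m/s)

γ = 1/√(1 - 0.533²) = 1.18187
mc² = 4.45 × (3×10⁸)² = 4.005×10¹⁷ J
E = γmc² = 1.18187 × 4.005×10¹⁷ = 4.733×10¹⁷ J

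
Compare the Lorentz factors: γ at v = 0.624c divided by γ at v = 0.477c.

γ₁ = 1/√(1 - 0.624²) = 1.280
γ₂ = 1/√(1 - 0.477²) = 1.138
γ₁/γ₂ = 1.280/1.138 = 1.125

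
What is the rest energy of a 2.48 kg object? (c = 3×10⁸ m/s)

c² = (3×10⁸)² = 9.000×10¹⁶ m²/s²
E₀ = mc² = 2.48 × 9.000×10¹⁶ = 2.232×10¹⁷ J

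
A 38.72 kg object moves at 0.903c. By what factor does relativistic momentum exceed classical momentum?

p_rel = γmv, p_class = mv
Ratio = γ = 1/√(1 - 0.903²) = 2.328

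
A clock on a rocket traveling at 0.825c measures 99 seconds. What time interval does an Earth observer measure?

Proper time Δt₀ = 99 seconds
γ = 1/√(1 - 0.825²) = 1.7695
Δt = γΔt₀ = 1.7695 × 99 = 175.2 seconds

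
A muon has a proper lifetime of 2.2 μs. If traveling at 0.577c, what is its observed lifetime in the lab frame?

Proper lifetime τ₀ = 2.2 μs
γ = 1/√(1 - 0.577²) = 1.2244
τ = γτ₀ = 1.2244 × 2.2 μs = 2.694 μs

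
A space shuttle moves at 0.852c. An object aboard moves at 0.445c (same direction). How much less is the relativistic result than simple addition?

Classical: u' + v = 0.445 + 0.852 = 1.297c
Relativistic: u = (0.445 + 0.852)/(1 + 0.37914) = 1.297/1.37914 = 0.9404c
Difference: 1.297 - 0.9404 = 0.3566c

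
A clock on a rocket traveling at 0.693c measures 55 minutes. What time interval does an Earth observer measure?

Proper time Δt₀ = 55 minutes
γ = 1/√(1 - 0.693²) = 1.387
Δt = γΔt₀ = 1.387 × 55 = 76.29 minutes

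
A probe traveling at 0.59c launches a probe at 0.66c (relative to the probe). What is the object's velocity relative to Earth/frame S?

u = (u' + v)/(1 + u'v/c²)
Numerator: 0.66 + 0.59 = 1.25
Denominator: 1 + 0.3894 = 1.3894
u = 1.25/1.3894 = 0.8997c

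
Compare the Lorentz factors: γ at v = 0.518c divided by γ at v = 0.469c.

γ₁ = 1/√(1 - 0.518²) = 1.169
γ₂ = 1/√(1 - 0.469²) = 1.132
γ₁/γ₂ = 1.169/1.132 = 1.033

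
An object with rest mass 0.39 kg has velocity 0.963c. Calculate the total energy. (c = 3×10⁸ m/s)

γ = 1/√(1 - 0.963²) = 3.7106
mc² = 0.39 × (3×10⁸)² = 3.510×10¹⁶ J
E = γmc² = 3.7106 × 3.510×10¹⁶ = 1.302×10¹⁷ J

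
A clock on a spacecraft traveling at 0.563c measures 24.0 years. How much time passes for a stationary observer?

Proper time Δt₀ = 24.0 years
γ = 1/√(1 - 0.563²) = 1.210
Δt = γΔt₀ = 1.210 × 24.0 = 29.04 years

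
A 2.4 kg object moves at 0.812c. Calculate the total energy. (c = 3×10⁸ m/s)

γ = 1/√(1 - 0.812²) = 1.7133
mc² = 2.4 × (3×10⁸)² = 2.160×10¹⁷ J
E = γmc² = 1.7133 × 2.160×10¹⁷ = 3.701×10¹⁷ J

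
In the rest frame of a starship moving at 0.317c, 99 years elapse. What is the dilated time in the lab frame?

Proper time Δt₀ = 99 years
γ = 1/√(1 - 0.317²) = 1.0544
Δt = γΔt₀ = 1.0544 × 99 = 104.4 years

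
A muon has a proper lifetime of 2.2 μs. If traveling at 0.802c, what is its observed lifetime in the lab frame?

Proper lifetime τ₀ = 2.2 μs
γ = 1/√(1 - 0.802²) = 1.674
τ = γτ₀ = 1.674 × 2.2 μs = 3.683 μs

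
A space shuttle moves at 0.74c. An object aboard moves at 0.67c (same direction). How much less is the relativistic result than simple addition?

Classical: u' + v = 0.67 + 0.74 = 1.41c
Relativistic: u = (0.67 + 0.74)/(1 + 0.4958) = 1.41/1.4958 = 0.9426c
Difference: 1.41 - 0.9426 = 0.4674c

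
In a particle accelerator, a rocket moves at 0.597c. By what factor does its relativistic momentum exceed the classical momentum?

p_rel = γmv, p_class = mv
Ratio = γ = 1/√(1 - 0.597²)
= 1/√(0.643591) = 1.247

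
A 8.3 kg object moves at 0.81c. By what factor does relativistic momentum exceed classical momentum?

p_rel = γmv, p_class = mv
Ratio = γ = 1/√(1 - 0.81²) = 1.705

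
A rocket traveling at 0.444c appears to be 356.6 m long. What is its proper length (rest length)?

Contracted length L = 356.6 m
γ = 1/√(1 - 0.444²) = 1.116
L₀ = γL = 1.116 × 356.6 = 398.0 m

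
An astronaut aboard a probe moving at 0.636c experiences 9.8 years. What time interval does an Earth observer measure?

Proper time Δt₀ = 9.8 years
γ = 1/√(1 - 0.636²) = 1.296
Δt = γΔt₀ = 1.296 × 9.8 = 12.70 years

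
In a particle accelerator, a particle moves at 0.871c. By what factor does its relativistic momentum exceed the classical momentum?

p_rel = γmv, p_class = mv
Ratio = γ = 1/√(1 - 0.871²)
= 1/√(0.241359) = 2.035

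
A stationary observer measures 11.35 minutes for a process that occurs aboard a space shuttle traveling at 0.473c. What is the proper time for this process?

Dilated time Δt = 11.35 minutes
γ = 1/√(1 - 0.473²) = 1.135
Δt₀ = Δt/γ = 11.35/1.135 = 10.00 minutes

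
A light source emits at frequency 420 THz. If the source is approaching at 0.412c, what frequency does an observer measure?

β = v/c = 0.412
(1+β)/(1-β) = 1.412/0.588 = 2.4014
Doppler factor = √(2.4014) = 1.5496
f_obs = 420 × 1.5496 = 650.8 THz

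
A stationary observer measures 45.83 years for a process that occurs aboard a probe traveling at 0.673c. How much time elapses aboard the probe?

Dilated time Δt = 45.83 years
γ = 1/√(1 - 0.673²) = 1.352
Δt₀ = Δt/γ = 45.83/1.352 = 33.90 years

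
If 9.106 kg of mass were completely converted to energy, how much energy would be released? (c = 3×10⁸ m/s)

Using E = mc²:
c² = (3×10⁸)² = 9×10¹⁶ m²/s²
E = 9.106 × 9×10¹⁶ = 8.195×10¹⁷ J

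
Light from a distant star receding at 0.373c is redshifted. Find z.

β = 0.373
(1+β)/(1-β) = 1.373/0.627 = 2.1898
√(2.1898) = 1.4798
z = 1.4798 - 1 = 0.4798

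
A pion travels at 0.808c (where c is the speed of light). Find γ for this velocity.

v/c = 0.808, so (v/c)² = 0.652864
1 - (v/c)² = 0.347136
γ = 1/√(0.347136) = 1.697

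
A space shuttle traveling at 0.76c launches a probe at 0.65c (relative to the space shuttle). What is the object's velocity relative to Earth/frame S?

u = (u' + v)/(1 + u'v/c²)
Numerator: 0.65 + 0.76 = 1.41
Denominator: 1 + 0.494 = 1.494
u = 1.41/1.494 = 0.9438c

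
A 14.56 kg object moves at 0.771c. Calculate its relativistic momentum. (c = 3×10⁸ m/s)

γ = 1/√(1 - 0.771²) = 1.5703
v = 0.771 × 3×10⁸ = 2.313×10⁸ m/s
p = γmv = 1.5703 × 14.56 × 2.313×10⁸ = 5.288×10⁹ kg·m/s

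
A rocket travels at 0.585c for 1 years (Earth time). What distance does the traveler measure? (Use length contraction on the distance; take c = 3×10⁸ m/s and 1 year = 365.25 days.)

Earth distance: d = v × t = 0.585c × 1 yr = 5.5384×10¹⁵ m
γ = 1.2330
d' = d/γ = 5.5384×10¹⁵/1.2330 = 4.492×10¹⁵ m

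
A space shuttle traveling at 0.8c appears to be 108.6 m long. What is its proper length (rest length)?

Contracted length L = 108.6 m
γ = 1/√(1 - 0.8²) = 1.667
L₀ = γL = 1.667 × 108.6 = 181.0 m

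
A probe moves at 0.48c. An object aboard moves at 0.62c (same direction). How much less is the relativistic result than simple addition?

Classical: u' + v = 0.62 + 0.48 = 1.1c
Relativistic: u = (0.62 + 0.48)/(1 + 0.2976) = 1.1/1.2976 = 0.8477c
Difference: 1.1 - 0.8477 = 0.2523c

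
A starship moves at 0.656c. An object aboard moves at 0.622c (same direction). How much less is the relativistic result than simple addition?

Classical: u' + v = 0.622 + 0.656 = 1.278c
Relativistic: u = (0.622 + 0.656)/(1 + 0.408032) = 1.278/1.408032 = 0.9076c
Difference: 1.278 - 0.9076 = 0.3704c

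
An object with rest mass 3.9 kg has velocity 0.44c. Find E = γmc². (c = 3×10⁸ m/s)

γ = 1/√(1 - 0.44²) = 1.1136
mc² = 3.9 × (3×10⁸)² = 3.510×10¹⁷ J
E = γmc² = 1.1136 × 3.510×10¹⁷ = 3.909×10¹⁷ J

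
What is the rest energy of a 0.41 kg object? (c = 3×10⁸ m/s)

c² = (3×10⁸)² = 9.000×10¹⁶ m²/s²
E₀ = mc² = 0.41 × 9.000×10¹⁶ = 3.690×10¹⁶ J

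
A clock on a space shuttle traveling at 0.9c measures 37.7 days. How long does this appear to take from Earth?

Proper time Δt₀ = 37.7 days
γ = 1/√(1 - 0.9²) = 2.2942
Δt = γΔt₀ = 2.2942 × 37.7 = 86.49 days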